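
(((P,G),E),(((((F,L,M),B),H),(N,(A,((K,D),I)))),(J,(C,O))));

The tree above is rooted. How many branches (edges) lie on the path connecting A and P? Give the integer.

8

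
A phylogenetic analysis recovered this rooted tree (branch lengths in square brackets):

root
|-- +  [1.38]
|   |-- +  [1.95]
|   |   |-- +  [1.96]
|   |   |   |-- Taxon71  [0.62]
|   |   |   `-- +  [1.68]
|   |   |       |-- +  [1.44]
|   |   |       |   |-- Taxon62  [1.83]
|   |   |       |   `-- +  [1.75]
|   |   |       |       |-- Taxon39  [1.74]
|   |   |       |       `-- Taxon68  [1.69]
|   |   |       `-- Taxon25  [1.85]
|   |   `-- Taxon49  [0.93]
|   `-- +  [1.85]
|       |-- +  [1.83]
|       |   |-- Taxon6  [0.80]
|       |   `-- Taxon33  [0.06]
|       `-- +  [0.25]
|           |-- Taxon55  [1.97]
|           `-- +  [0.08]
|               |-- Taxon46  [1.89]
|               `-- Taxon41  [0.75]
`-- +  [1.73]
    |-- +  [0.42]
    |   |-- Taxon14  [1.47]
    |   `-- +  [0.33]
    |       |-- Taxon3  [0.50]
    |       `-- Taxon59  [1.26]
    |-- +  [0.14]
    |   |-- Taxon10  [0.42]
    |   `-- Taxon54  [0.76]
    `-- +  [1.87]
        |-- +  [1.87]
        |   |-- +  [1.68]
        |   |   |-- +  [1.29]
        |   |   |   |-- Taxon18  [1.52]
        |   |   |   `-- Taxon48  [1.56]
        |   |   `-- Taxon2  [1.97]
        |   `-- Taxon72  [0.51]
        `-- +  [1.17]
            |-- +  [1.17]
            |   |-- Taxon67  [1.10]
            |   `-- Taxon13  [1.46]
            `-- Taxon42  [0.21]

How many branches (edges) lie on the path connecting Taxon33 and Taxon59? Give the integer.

8

The MRCA of Taxon33 and Taxon59 is the root of the tree.
From Taxon33 up to that node: 4 branches. From Taxon59 up to the same node: 4 branches. Total: 4 + 4 = 8.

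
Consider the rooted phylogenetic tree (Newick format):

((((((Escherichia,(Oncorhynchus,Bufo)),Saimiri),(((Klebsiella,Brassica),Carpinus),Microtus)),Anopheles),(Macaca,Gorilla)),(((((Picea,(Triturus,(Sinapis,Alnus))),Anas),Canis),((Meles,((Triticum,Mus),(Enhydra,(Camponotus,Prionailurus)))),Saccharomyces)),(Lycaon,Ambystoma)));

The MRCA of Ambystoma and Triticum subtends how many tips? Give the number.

The MRCA of Ambystoma and Triticum is the node subtending (((((Picea,(Triturus,(Sinapis,Alnus))),Anas),Canis),((Meles,((Triticum,Mus),(Enhydra,(Camponotus,Prionailurus)))),Saccharomyces)),(Lycaon,Ambystoma)).
That clade contains 15 terminal taxa: Alnus, Ambystoma, Anas, Camponotus, Canis, Enhydra, Lycaon, Meles, Mus, Picea, Prionailurus, Saccharomyces, Sinapis, Triticum, Triturus.

15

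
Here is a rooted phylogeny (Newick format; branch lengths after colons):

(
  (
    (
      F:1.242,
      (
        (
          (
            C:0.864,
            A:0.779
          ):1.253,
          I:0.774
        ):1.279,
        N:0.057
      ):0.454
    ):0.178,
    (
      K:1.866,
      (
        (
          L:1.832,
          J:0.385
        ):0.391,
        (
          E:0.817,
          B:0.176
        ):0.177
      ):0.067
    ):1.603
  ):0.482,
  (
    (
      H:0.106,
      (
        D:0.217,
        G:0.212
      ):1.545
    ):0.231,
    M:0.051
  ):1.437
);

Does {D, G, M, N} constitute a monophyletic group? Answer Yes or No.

No

The MRCA of the listed taxa is the root, so the smallest clade containing them is the whole tree.
That clade also contains A, B, C, E, F, H, I, J, K, L, which are not in the proposed group, so the group is not monophyletic.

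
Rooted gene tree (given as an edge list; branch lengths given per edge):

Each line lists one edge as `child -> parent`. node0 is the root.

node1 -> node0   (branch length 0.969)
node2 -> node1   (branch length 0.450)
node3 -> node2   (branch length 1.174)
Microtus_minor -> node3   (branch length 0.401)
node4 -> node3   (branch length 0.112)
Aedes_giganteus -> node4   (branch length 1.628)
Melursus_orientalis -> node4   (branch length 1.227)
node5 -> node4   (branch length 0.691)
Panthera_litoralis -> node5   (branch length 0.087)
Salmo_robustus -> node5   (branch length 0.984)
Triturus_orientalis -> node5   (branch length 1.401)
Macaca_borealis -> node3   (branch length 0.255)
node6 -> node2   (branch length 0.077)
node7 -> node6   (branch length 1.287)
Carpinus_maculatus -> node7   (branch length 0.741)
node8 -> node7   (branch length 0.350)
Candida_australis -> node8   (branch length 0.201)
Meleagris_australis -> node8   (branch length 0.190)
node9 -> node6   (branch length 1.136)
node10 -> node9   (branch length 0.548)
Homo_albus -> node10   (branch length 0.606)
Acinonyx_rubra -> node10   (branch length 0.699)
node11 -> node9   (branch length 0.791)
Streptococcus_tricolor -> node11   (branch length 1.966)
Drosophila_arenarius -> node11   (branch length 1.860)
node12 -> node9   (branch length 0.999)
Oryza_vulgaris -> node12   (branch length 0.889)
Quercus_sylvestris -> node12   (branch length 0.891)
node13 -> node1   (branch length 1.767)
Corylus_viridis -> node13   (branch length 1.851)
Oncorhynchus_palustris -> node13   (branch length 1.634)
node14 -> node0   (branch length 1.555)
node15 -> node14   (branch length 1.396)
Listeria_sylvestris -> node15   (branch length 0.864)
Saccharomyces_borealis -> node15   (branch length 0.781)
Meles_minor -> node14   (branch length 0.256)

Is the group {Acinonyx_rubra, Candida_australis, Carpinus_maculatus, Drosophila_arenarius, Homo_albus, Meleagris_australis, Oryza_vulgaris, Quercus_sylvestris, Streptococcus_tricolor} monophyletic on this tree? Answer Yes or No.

Yes

The most recent common ancestor of these taxa subtends ((Carpinus_maculatus,(Candida_australis,Meleagris_australis)),((Homo_albus,Acinonyx_rubra),(Streptococcus_tricolor,Drosophila_arenarius),(Oryza_vulgaris,Quercus_sylvestris))).
That clade has exactly 9 tips — every listed taxon and nothing else — so the group is monophyletic.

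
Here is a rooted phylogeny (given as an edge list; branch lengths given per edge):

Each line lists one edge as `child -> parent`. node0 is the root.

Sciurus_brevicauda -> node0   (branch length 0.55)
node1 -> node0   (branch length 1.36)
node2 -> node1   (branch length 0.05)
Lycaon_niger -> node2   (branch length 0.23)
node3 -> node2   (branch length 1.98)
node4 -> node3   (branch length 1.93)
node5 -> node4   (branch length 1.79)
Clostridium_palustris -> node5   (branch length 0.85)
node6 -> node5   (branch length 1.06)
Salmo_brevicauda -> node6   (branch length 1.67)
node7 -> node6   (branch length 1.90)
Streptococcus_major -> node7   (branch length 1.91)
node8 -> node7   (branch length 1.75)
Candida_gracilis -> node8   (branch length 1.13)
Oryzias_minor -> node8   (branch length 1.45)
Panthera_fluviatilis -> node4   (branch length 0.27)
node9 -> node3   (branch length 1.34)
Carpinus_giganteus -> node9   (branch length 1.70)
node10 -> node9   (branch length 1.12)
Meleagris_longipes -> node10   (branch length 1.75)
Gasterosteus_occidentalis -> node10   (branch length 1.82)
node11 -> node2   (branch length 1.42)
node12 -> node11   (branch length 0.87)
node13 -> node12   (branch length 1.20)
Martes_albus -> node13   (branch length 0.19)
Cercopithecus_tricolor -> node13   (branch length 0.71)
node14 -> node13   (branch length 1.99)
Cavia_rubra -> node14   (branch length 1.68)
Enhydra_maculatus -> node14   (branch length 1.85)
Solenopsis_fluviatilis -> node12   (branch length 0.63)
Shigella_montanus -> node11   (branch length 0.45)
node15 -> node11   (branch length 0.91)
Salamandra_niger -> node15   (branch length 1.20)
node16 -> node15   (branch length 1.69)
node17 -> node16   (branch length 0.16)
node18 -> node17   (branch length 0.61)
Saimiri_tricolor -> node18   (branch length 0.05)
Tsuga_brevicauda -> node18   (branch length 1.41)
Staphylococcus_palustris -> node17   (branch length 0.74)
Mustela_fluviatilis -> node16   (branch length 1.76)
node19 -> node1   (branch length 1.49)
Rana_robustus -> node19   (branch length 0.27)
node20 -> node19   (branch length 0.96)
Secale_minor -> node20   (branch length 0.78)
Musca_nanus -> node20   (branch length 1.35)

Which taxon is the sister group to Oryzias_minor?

Oryzias_minor attaches to the tree at the node subtending (Candida_gracilis,Oryzias_minor).
The other lineage descending from that same node — the sister group — is the single tip Candida_gracilis.

Candida_gracilis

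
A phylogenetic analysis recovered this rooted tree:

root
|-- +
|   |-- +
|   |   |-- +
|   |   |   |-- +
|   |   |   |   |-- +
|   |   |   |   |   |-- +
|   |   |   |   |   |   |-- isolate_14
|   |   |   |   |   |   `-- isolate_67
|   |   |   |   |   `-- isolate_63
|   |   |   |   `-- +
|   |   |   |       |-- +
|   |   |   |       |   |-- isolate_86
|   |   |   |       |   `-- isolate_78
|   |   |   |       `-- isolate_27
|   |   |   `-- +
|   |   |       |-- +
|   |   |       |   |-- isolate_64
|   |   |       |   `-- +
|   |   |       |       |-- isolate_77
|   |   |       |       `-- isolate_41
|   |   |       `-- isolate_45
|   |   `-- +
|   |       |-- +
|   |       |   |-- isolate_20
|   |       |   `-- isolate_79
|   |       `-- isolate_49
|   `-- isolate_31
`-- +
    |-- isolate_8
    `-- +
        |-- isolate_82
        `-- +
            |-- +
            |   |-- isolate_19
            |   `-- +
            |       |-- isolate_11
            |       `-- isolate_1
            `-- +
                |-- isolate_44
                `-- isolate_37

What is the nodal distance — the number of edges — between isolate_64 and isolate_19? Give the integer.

11

The MRCA of isolate_64 and isolate_19 is the root of the tree.
From isolate_64 up to that node: 6 branches. From isolate_19 up to the same node: 5 branches. Total: 6 + 5 = 11.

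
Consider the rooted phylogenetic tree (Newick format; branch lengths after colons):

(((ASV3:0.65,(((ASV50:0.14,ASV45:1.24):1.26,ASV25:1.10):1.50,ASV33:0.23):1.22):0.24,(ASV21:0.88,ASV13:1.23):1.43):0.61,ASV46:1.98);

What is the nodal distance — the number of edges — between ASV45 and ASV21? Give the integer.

The MRCA of ASV45 and ASV21 is the node subtending ((ASV3,(((ASV50,ASV45),ASV25),ASV33)),(ASV21,ASV13)).
From ASV45 up to that node: 5 branches. From ASV21 up to the same node: 2 branches. Total: 5 + 2 = 7.

7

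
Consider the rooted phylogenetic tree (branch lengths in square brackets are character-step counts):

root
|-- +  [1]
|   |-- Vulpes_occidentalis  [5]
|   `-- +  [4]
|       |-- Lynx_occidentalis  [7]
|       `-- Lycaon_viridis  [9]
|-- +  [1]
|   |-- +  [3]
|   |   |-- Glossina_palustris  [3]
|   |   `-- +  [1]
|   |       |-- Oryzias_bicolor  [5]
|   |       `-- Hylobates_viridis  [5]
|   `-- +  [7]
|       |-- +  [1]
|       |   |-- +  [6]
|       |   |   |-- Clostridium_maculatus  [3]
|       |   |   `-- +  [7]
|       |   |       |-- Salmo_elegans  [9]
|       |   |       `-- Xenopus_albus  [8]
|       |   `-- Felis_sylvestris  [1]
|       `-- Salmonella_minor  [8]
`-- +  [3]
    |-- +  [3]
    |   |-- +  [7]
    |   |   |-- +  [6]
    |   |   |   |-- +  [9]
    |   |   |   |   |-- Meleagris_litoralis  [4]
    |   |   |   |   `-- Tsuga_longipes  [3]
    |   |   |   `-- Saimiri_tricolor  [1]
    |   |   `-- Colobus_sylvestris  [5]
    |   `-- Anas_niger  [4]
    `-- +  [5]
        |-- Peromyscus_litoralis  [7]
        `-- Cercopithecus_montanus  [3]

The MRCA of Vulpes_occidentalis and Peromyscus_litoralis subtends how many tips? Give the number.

18

The MRCA of Vulpes_occidentalis and Peromyscus_litoralis is the root, so the clade is the entire tree.
That clade contains 18 terminal taxa: Anas_niger, Cercopithecus_montanus, Clostridium_maculatus, Colobus_sylvestris, Felis_sylvestris, Glossina_palustris, Hylobates_viridis, Lycaon_viridis, Lynx_occidentalis, Meleagris_litoralis, Oryzias_bicolor, Peromyscus_litoralis, Saimiri_tricolor, Salmo_elegans, Salmonella_minor, Tsuga_longipes, Vulpes_occidentalis, Xenopus_albus.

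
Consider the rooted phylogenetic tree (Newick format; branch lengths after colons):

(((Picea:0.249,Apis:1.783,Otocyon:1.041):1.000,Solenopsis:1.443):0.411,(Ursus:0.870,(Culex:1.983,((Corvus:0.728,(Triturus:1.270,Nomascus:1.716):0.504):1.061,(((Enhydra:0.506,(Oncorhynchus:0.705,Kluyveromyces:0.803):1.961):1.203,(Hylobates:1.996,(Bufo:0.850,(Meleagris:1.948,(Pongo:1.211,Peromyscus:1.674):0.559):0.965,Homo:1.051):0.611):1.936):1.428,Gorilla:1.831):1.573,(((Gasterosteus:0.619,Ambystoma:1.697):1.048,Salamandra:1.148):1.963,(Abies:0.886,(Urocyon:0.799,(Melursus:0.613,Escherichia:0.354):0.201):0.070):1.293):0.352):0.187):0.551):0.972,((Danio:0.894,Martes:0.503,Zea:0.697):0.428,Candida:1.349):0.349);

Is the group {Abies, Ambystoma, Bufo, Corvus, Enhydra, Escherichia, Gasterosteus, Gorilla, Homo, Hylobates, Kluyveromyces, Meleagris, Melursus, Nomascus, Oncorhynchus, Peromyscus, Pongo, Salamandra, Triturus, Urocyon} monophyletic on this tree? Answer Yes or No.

Yes

The most recent common ancestor of these taxa subtends ((Corvus,(Triturus,Nomascus)),(((Enhydra,(Oncorhynchus,Kluyveromyces)),(Hylobates,(Bufo,(Meleagris,(Pongo,Peromyscus)),Homo))),Gorilla),(((Gasterosteus,Ambystoma),Salamandra),(Abies,(Urocyon,(Melursus,Escherichia))))).
That clade has exactly 20 tips — every listed taxon and nothing else — so the group is monophyletic.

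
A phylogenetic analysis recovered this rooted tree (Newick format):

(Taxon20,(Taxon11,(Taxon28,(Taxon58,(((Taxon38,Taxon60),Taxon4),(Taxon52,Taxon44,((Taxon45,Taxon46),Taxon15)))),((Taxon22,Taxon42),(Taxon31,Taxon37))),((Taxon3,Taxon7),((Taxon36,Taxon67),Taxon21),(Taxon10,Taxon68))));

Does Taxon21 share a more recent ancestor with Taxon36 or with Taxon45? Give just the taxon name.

Taxon36

The MRCA of Taxon21 and Taxon36 subtends ((Taxon36,Taxon67),Taxon21) (3 taxa).
The MRCA of Taxon21 and Taxon45 subtends (Taxon11,(Taxon28,(Taxon58,(((Taxon38,Taxon60),Taxon4),(Taxon52,Taxon44,((Taxon45,Taxon46),Taxon15)))),((Taxon22,Taxon42),(Taxon31,Taxon37))),((Taxon3,Taxon7),((Taxon36,Taxon67),Taxon21),(Taxon10,Taxon68))) (22 taxa).
The first is nested inside the second, so Taxon21 shares a more recent common ancestor with Taxon36.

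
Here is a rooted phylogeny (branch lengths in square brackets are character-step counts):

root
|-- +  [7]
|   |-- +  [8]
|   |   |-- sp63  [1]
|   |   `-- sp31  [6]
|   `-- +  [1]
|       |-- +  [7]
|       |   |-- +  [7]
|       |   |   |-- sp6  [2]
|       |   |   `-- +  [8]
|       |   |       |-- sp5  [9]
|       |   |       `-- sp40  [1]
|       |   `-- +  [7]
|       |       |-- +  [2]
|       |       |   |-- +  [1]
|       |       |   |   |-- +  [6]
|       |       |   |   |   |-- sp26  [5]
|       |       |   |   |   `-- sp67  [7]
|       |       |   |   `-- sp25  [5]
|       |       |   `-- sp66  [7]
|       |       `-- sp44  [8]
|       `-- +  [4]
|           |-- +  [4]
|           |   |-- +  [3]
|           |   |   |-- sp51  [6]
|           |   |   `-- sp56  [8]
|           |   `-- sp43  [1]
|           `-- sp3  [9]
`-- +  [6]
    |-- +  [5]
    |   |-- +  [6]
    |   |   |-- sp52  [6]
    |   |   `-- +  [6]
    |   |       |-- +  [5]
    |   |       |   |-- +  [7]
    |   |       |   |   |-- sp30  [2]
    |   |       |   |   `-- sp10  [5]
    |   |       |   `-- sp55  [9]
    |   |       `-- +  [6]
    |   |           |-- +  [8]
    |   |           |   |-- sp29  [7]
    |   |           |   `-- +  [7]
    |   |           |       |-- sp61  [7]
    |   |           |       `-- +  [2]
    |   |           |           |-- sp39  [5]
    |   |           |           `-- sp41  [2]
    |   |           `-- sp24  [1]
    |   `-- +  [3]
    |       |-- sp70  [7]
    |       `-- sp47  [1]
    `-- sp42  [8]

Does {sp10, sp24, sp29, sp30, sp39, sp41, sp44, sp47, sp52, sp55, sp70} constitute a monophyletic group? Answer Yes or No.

No

The MRCA of the listed taxa is the root, so the smallest clade containing them is the whole tree.
That clade also contains sp25, sp26, sp3, sp31, sp40, sp42, sp43, sp5, sp51, sp56, sp6, sp61, sp63, sp66, sp67, which are not in the proposed group, so the group is not monophyletic.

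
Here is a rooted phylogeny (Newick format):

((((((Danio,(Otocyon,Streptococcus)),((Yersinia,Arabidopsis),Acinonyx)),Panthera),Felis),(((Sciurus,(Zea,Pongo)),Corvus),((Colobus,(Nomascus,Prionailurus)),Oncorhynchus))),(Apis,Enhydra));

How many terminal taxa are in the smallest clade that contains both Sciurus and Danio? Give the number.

The MRCA of Sciurus and Danio is the node subtending (((((Danio,(Otocyon,Streptococcus)),((Yersinia,Arabidopsis),Acinonyx)),Panthera),Felis),(((Sciurus,(Zea,Pongo)),Corvus),((Colobus,(Nomascus,Prionailurus)),Oncorhynchus))).
That clade contains 16 terminal taxa: Acinonyx, Arabidopsis, Colobus, Corvus, Danio, Felis, Nomascus, Oncorhynchus, Otocyon, Panthera, Pongo, Prionailurus, Sciurus, Streptococcus, Yersinia, Zea.

16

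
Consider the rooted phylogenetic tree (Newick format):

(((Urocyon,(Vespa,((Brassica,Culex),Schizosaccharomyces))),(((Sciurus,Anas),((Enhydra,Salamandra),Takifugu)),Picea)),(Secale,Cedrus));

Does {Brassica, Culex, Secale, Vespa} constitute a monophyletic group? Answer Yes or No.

No

The MRCA of the listed taxa is the root, so the smallest clade containing them is the whole tree.
That clade also contains Anas, Cedrus, Enhydra, Picea, Salamandra, Schizosaccharomyces, Sciurus, Takifugu, Urocyon, which are not in the proposed group, so the group is not monophyletic.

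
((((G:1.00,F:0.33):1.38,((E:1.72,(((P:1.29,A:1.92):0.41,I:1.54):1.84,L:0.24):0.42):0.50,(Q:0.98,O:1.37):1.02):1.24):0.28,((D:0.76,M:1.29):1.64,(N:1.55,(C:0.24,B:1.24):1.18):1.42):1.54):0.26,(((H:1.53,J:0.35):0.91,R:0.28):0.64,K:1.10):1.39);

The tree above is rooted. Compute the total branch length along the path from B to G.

The path runs B → … → MRCA → … → G; the MRCA is the node subtending (((G,F),((E,(((P,A),I),L)),(Q,O))),((D,M),(N,(C,B)))).
Branch lengths along that path: 1.24 + 1.18 + 1.42 + 1.54 + 0.28 + 1.38 + 1.00 = 8.04.

8.04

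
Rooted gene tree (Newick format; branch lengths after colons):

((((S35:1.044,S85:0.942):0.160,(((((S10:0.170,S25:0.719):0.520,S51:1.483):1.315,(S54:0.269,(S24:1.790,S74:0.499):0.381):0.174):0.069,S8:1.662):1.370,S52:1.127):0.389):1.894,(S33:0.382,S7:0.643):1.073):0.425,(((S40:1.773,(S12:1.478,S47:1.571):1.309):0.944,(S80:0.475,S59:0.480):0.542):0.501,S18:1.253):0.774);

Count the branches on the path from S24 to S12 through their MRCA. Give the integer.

13

The MRCA of S24 and S12 is the root of the tree.
From S24 up to that node: 8 branches. From S12 up to the same node: 5 branches. Total: 8 + 5 = 13.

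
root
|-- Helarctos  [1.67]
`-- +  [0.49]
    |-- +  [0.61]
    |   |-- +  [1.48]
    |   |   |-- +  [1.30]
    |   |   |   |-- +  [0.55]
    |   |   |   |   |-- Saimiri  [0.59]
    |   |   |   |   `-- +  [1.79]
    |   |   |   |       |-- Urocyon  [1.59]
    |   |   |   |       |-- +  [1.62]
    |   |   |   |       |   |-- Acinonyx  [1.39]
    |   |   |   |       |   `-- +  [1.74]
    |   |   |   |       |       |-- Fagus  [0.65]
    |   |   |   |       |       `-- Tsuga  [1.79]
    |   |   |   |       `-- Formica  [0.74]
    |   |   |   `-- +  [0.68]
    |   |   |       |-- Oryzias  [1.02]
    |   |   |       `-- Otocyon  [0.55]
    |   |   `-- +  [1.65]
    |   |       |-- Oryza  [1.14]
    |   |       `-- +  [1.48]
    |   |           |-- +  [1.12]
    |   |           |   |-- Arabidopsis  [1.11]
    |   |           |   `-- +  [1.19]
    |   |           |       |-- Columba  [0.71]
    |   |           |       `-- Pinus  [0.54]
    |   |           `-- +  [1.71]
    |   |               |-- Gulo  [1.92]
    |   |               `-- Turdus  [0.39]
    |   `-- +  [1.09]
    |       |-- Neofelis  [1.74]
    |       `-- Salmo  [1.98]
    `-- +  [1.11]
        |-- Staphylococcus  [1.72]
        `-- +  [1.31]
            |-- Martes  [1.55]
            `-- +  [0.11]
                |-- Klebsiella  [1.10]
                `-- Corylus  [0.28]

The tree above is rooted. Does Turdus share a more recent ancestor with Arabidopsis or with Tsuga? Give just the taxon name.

The MRCA of Turdus and Arabidopsis subtends ((Arabidopsis,(Columba,Pinus)),(Gulo,Turdus)) (5 taxa).
The MRCA of Turdus and Tsuga subtends (((Saimiri,(Urocyon,(Acinonyx,(Fagus,Tsuga)),Formica)),(Oryzias,Otocyon)),(Oryza,((Arabidopsis,(Columba,Pinus)),(Gulo,Turdus)))) (14 taxa).
The first is nested inside the second, so Turdus shares a more recent common ancestor with Arabidopsis.

Arabidopsis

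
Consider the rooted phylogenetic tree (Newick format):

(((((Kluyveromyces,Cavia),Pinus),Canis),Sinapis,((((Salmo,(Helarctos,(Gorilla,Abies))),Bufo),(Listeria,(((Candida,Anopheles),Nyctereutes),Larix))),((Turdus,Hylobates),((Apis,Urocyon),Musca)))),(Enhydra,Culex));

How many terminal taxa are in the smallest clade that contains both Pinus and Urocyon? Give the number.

The MRCA of Pinus and Urocyon is the node subtending ((((Kluyveromyces,Cavia),Pinus),Canis),Sinapis,((((Salmo,(Helarctos,(Gorilla,Abies))),Bufo),(Listeria,(((Candida,Anopheles),Nyctereutes),Larix))),((Turdus,Hylobates),((Apis,Urocyon),Musca)))).
That clade contains 20 terminal taxa: Abies, Anopheles, Apis, Bufo, Candida, Canis, Cavia, Gorilla, Helarctos, Hylobates, Kluyveromyces, Larix, Listeria, Musca, Nyctereutes, Pinus, Salmo, Sinapis, Turdus, Urocyon.

20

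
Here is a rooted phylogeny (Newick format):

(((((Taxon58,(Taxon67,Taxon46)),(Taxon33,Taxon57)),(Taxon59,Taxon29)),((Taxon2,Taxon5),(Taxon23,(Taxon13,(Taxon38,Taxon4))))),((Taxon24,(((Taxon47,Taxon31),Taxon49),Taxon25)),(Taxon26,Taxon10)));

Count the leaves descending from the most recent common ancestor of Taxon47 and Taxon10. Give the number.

7

The MRCA of Taxon47 and Taxon10 is the node subtending ((Taxon24,(((Taxon47,Taxon31),Taxon49),Taxon25)),(Taxon26,Taxon10)).
That clade contains 7 terminal taxa: Taxon10, Taxon24, Taxon25, Taxon26, Taxon31, Taxon47, Taxon49.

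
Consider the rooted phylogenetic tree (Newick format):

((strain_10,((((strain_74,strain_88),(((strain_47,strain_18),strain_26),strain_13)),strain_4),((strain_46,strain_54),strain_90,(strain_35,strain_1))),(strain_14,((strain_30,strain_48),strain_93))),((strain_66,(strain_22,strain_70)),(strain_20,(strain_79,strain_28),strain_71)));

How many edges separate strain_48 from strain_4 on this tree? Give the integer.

7

The MRCA of strain_48 and strain_4 is the node subtending (strain_10,((((strain_74,strain_88),(((strain_47,strain_18),strain_26),strain_13)),strain_4),((strain_46,strain_54),strain_90,(strain_35,strain_1))),(strain_14,((strain_30,strain_48),strain_93))).
From strain_48 up to that node: 4 branches. From strain_4 up to the same node: 3 branches. Total: 4 + 3 = 7.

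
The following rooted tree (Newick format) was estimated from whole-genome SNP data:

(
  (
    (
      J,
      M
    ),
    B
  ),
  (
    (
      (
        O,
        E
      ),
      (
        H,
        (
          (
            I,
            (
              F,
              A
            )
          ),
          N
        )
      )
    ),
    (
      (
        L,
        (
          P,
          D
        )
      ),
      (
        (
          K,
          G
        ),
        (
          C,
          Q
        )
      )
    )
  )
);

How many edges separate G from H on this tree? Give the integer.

7

The MRCA of G and H is the node subtending (((O,E),(H,((I,(F,A)),N))),((L,(P,D)),((K,G),(C,Q)))).
From G up to that node: 4 branches. From H up to the same node: 3 branches. Total: 4 + 3 = 7.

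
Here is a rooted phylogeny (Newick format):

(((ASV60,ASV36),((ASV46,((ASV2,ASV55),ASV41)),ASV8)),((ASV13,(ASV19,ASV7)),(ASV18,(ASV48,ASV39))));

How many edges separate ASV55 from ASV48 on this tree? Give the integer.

The MRCA of ASV55 and ASV48 is the root of the tree.
From ASV55 up to that node: 6 branches. From ASV48 up to the same node: 4 branches. Total: 6 + 4 = 10.

10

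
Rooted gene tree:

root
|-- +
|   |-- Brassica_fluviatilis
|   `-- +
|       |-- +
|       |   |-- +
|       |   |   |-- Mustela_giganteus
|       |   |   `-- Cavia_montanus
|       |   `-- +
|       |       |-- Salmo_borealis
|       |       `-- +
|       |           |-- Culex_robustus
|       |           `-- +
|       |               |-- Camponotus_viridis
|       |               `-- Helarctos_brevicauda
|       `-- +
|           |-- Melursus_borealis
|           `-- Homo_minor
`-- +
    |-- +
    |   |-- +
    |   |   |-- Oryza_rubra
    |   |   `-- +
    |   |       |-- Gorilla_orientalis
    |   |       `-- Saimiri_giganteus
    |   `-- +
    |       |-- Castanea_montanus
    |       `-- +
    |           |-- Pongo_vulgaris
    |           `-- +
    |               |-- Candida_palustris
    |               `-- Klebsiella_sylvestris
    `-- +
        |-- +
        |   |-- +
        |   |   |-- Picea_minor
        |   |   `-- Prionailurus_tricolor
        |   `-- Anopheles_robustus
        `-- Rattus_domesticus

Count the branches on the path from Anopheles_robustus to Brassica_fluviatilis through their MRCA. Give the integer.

The MRCA of Anopheles_robustus and Brassica_fluviatilis is the root of the tree.
From Anopheles_robustus up to that node: 4 branches. From Brassica_fluviatilis up to the same node: 2 branches. Total: 4 + 2 = 6.

6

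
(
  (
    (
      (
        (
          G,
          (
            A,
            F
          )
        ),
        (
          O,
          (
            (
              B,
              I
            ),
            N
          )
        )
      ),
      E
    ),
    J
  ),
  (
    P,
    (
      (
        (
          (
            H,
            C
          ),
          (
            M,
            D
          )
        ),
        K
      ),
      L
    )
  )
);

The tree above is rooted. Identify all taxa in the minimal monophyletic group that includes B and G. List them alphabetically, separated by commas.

A, B, F, G, I, N, O

Tracing B: it sits inside (B,I).
Tracing G: it sits inside (G,(A,F)).
The smallest clade enclosing both is ((G,(A,F)),(O,((B,I),N))); the answer is its 7 terminal taxa in alphabetical order.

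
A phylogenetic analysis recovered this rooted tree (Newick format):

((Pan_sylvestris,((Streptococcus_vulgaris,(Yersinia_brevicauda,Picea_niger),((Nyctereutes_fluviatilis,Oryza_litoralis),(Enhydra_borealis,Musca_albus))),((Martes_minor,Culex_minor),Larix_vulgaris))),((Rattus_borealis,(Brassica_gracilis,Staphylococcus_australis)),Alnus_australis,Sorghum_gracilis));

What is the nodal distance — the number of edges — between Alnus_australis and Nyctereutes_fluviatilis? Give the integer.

The MRCA of Alnus_australis and Nyctereutes_fluviatilis is the root of the tree.
From Alnus_australis up to that node: 2 branches. From Nyctereutes_fluviatilis up to the same node: 6 branches. Total: 2 + 6 = 8.

8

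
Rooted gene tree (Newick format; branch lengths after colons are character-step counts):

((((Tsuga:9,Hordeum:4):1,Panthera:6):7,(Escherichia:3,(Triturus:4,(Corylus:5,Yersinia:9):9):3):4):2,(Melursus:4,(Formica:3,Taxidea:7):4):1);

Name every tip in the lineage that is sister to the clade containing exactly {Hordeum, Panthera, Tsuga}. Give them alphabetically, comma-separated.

Corylus, Escherichia, Triturus, Yersinia

The clade containing exactly {Hordeum, Panthera, Tsuga} attaches to the tree at the node subtending (((Tsuga,Hordeum),Panthera),(Escherichia,(Triturus,(Corylus,Yersinia)))).
The other lineage descending from that same node — the sister group — is (Escherichia,(Triturus,(Corylus,Yersinia))); its 4 tips in alphabetical order are the answer.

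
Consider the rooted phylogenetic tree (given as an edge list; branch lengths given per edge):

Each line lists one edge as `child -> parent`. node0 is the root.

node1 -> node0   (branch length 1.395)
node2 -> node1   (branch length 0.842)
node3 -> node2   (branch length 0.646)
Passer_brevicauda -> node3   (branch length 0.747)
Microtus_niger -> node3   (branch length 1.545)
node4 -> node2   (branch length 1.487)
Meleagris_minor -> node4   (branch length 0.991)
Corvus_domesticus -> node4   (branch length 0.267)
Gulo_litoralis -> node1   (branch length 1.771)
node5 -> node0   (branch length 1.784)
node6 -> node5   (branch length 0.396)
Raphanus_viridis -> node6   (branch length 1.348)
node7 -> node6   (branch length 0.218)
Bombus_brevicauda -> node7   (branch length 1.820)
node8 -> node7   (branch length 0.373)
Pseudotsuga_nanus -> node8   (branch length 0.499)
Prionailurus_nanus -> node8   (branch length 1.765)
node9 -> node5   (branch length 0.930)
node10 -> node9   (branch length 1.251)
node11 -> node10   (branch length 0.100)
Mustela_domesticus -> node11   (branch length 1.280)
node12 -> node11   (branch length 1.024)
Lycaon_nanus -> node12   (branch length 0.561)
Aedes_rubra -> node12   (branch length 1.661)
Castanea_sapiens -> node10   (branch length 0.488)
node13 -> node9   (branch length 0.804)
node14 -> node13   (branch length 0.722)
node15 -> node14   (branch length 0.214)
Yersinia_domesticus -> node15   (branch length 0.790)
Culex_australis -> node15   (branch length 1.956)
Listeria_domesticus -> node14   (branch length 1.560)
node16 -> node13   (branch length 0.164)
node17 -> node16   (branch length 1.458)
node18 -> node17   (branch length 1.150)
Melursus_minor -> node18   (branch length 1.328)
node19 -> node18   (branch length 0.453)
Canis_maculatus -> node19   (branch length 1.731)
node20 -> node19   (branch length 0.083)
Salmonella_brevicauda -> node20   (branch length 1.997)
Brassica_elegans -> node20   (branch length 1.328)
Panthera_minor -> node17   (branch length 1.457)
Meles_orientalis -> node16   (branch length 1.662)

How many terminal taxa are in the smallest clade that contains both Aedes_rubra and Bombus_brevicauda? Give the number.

17

The MRCA of Aedes_rubra and Bombus_brevicauda is the node subtending ((Raphanus_viridis,(Bombus_brevicauda,(Pseudotsuga_nanus,Prionailurus_nanus))),(((Mustela_domesticus,(Lycaon_nanus,Aedes_rubra)),Castanea_sapiens),(((Yersinia_domesticus,Culex_australis),Listeria_domesticus),(((Melursus_minor,(Canis_maculatus,(Salmonella_brevicauda,Brassica_elegans))),Panthera_minor),Meles_orientalis)))).
That clade contains 17 terminal taxa: Aedes_rubra, Bombus_brevicauda, Brassica_elegans, Canis_maculatus, Castanea_sapiens, Culex_australis, Listeria_domesticus, Lycaon_nanus, Meles_orientalis, Melursus_minor, Mustela_domesticus, Panthera_minor, Prionailurus_nanus, Pseudotsuga_nanus, Raphanus_viridis, Salmonella_brevicauda, Yersinia_domesticus.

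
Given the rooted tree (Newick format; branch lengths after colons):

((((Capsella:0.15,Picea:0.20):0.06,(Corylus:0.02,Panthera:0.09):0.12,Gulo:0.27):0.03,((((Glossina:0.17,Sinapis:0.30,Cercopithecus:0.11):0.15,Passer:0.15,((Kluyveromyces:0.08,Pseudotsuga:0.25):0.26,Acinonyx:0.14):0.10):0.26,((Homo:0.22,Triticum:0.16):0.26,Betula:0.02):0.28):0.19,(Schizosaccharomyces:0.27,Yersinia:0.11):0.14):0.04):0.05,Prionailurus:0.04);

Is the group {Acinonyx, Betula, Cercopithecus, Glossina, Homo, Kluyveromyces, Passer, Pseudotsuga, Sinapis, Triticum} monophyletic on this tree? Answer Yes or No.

Yes

The most recent common ancestor of these taxa subtends (((Glossina,Sinapis,Cercopithecus),Passer,((Kluyveromyces,Pseudotsuga),Acinonyx)),((Homo,Triticum),Betula)).
That clade has exactly 10 tips — every listed taxon and nothing else — so the group is monophyletic.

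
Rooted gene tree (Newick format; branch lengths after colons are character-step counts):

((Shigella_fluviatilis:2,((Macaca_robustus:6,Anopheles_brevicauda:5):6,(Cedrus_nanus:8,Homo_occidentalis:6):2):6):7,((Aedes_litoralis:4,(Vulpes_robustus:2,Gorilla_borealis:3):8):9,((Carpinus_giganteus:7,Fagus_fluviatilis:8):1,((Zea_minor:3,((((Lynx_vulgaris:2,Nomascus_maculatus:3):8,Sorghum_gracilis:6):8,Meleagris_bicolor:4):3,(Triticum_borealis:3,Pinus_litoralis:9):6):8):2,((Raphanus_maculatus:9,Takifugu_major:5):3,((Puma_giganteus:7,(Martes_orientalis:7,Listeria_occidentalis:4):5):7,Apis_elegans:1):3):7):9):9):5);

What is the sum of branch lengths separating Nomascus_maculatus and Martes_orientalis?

61

The path runs Nomascus_maculatus → … → MRCA → … → Martes_orientalis; the MRCA is the node subtending ((Zea_minor,((((Lynx_vulgaris,Nomascus_maculatus),Sorghum_gracilis),Meleagris_bicolor),(Triticum_borealis,Pinus_litoralis))),((Raphanus_maculatus,Takifugu_major),((Puma_giganteus,(Martes_orientalis,Listeria_occidentalis)),Apis_elegans))).
Branch lengths along that path: 3 + 8 + 8 + 3 + 8 + 2 + 7 + 3 + 7 + 5 + 7 = 61.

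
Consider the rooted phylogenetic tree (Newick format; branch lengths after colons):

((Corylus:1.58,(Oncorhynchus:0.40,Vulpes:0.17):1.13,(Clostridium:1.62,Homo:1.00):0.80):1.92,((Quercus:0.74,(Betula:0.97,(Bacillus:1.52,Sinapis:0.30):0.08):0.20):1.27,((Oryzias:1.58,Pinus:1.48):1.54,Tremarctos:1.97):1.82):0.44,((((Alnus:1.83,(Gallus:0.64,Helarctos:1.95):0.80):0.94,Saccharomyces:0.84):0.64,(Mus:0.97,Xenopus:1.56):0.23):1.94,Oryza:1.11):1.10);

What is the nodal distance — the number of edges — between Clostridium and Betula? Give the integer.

The MRCA of Clostridium and Betula is the root of the tree.
From Clostridium up to that node: 3 branches. From Betula up to the same node: 4 branches. Total: 3 + 4 = 7.

7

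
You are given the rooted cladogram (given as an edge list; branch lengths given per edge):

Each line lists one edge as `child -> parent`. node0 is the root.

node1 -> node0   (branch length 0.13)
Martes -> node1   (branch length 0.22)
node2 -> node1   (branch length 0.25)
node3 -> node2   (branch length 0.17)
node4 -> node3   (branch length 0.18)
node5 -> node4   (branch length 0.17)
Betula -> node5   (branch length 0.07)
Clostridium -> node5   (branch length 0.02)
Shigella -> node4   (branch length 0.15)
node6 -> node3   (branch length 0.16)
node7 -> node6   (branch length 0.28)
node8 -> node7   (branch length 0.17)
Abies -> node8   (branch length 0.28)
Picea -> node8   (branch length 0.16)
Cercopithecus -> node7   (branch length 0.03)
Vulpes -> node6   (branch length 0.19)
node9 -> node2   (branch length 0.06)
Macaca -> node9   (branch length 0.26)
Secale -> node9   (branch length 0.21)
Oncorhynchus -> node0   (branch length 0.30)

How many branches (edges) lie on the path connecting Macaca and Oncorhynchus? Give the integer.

5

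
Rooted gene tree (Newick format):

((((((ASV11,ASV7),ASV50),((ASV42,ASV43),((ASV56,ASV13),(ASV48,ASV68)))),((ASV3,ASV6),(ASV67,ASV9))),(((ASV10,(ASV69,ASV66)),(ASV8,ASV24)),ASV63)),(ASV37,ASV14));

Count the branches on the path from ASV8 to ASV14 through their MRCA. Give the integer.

7

The MRCA of ASV8 and ASV14 is the root of the tree.
From ASV8 up to that node: 5 branches. From ASV14 up to the same node: 2 branches. Total: 5 + 2 = 7.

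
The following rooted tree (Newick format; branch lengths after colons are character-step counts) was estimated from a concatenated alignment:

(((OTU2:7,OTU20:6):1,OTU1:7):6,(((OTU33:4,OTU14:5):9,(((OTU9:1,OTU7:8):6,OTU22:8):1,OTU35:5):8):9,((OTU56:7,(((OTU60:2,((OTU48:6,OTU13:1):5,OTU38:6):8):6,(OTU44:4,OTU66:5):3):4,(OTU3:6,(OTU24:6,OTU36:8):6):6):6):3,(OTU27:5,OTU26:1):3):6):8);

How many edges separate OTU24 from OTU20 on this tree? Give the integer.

The MRCA of OTU24 and OTU20 is the root of the tree.
From OTU24 up to that node: 7 branches. From OTU20 up to the same node: 3 branches. Total: 7 + 3 = 10.

10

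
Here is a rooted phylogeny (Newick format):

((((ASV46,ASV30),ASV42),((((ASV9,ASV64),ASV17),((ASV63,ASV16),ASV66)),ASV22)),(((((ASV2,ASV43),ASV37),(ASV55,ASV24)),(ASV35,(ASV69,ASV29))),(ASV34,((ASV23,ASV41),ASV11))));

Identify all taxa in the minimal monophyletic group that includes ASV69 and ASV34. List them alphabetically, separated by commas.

ASV11, ASV2, ASV23, ASV24, ASV29, ASV34, ASV35, ASV37, ASV41, ASV43, ASV55, ASV69

Tracing ASV69: it sits inside (ASV69,ASV29).
Tracing ASV34: it sits inside (ASV34,((ASV23,ASV41),ASV11)).
The smallest clade enclosing both is (((((ASV2,ASV43),ASV37),(ASV55,ASV24)),(ASV35,(ASV69,ASV29))),(ASV34,((ASV23,ASV41),ASV11))); the answer is its 12 terminal taxa in alphabetical order.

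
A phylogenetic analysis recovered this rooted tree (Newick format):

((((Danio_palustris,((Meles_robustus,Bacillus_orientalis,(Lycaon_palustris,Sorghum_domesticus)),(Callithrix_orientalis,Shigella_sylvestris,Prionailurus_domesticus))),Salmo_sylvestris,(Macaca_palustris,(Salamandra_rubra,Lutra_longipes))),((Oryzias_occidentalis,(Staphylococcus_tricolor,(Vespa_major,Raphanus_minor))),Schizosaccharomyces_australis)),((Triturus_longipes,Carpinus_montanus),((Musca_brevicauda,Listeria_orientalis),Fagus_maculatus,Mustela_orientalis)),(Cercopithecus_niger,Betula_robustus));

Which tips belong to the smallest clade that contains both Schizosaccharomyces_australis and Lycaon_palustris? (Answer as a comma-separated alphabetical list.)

Tracing Schizosaccharomyces_australis: it sits inside ((Oryzias_occidentalis,(Staphylococcus_tricolor,(Vespa_major,Raphanus_minor))),Schizosaccharomyces_australis).
Tracing Lycaon_palustris: it sits inside (Lycaon_palustris,Sorghum_domesticus).
The smallest clade enclosing both is (((Danio_palustris,((Meles_robustus,Bacillus_orientalis,(Lycaon_palustris,Sorghum_domesticus)),(Callithrix_orientalis,Shigella_sylvestris,Prionailurus_domesticus))),Salmo_sylvestris,(Macaca_palustris,(Salamandra_rubra,Lutra_longipes))),((Oryzias_occidentalis,(Staphylococcus_tricolor,(Vespa_major,Raphanus_minor))),Schizosaccharomyces_australis)); the answer is its 17 terminal taxa in alphabetical order.

Bacillus_orientalis, Callithrix_orientalis, Danio_palustris, Lutra_longipes, Lycaon_palustris, Macaca_palustris, Meles_robustus, Oryzias_occidentalis, Prionailurus_domesticus, Raphanus_minor, Salamandra_rubra, Salmo_sylvestris, Schizosaccharomyces_australis, Shigella_sylvestris, Sorghum_domesticus, Staphylococcus_tricolor, Vespa_major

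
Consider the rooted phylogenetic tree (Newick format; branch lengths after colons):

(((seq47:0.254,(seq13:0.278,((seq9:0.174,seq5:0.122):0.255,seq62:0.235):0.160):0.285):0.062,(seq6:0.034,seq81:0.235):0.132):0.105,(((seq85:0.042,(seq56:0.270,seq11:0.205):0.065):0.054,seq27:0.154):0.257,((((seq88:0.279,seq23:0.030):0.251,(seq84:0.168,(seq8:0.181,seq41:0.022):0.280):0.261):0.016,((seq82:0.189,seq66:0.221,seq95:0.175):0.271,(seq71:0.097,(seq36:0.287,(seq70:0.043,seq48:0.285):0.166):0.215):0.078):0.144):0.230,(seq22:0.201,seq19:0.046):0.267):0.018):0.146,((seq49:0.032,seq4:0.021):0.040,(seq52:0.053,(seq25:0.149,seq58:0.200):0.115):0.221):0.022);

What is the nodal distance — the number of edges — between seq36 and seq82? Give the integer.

5

The MRCA of seq36 and seq82 is the node subtending ((seq82,seq66,seq95),(seq71,(seq36,(seq70,seq48)))).
From seq36 up to that node: 3 branches. From seq82 up to the same node: 2 branches. Total: 3 + 2 = 5.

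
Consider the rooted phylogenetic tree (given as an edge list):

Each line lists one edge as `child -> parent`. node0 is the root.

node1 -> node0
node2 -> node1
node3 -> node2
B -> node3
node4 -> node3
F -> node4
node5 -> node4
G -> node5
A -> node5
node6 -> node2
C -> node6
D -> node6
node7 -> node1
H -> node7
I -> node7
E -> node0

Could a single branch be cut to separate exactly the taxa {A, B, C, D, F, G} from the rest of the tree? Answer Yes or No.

Yes

The most recent common ancestor of these taxa subtends ((B,(F,(G,A))),(C,D)).
That clade has exactly 6 tips — every listed taxon and nothing else — so the group is monophyletic.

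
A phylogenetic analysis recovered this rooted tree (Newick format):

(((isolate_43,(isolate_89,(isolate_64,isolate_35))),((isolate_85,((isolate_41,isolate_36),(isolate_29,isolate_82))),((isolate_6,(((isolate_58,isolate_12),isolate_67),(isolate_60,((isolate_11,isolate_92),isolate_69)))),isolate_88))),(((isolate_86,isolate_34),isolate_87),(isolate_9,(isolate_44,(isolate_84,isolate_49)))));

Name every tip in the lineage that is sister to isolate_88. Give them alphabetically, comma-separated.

isolate_88 attaches to the tree at the node subtending ((isolate_6,(((isolate_58,isolate_12),isolate_67),(isolate_60,((isolate_11,isolate_92),isolate_69)))),isolate_88).
The other lineage descending from that same node — the sister group — is (isolate_6,(((isolate_58,isolate_12),isolate_67),(isolate_60,((isolate_11,isolate_92),isolate_69)))); its 8 tips in alphabetical order are the answer.

isolate_11, isolate_12, isolate_58, isolate_6, isolate_60, isolate_67, isolate_69, isolate_92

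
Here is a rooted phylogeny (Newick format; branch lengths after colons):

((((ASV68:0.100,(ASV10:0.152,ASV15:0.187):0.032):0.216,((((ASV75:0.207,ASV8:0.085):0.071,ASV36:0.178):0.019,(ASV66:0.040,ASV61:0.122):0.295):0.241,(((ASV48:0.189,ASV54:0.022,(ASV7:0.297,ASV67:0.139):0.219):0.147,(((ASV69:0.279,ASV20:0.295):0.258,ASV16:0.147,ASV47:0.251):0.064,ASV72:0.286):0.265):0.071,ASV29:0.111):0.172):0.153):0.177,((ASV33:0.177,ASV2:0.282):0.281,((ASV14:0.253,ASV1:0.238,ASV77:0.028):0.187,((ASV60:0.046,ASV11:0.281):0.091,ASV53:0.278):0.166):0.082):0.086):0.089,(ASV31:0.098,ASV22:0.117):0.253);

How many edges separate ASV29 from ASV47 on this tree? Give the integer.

The MRCA of ASV29 and ASV47 is the node subtending (((ASV48,ASV54,(ASV7,ASV67)),(((ASV69,ASV20),ASV16,ASV47),ASV72)),ASV29).
From ASV29 up to that node: 1 branch. From ASV47 up to the same node: 4 branches. Total: 1 + 4 = 5.

5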